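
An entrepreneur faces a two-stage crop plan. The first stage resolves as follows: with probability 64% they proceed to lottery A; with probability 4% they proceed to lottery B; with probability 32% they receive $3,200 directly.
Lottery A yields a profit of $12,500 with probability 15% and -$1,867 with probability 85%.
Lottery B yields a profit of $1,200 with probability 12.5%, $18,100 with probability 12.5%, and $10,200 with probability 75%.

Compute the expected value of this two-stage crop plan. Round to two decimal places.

$1,610.85

EV(A) = 0.15 × 12500 + 0.85 × (-1867) = 1875 − 1586.95 = 288.05
EV(B) = 0.125 × 1200 + 0.125 × 18100 + 0.75 × 10200 = 150 + 2262.5 + 7650 = 10062.5
Branch C: 3200 (certain)
Overall = 0.64 × 288.05 + 0.04 × 10062.5 + 0.32 × 3200 = 184.352 + 402.5 + 1024 = 1610.852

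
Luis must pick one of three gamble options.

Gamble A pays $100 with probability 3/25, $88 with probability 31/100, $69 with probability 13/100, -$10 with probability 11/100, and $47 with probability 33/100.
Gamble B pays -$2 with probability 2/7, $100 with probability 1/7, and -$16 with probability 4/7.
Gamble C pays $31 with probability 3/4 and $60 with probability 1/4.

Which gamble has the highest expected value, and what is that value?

Gamble A = 3/25 × 100 + 31/100 × 88 + 13/100 × 69 + 11/100 × (-10) + 33/100 × 47 = 12 + 27.28 + 8.97 − 1.1 + 15.51 = 62.66
Gamble B = 2/7 × (-2) + 1/7 × 100 + 4/7 × (-16) = -0.5714 + 14.2857 − 9.1429 = 4.5714
Gamble C = 3/4 × 31 + 1/4 × 60 = 23.25 + 15 = 38.25

Gamble A ($62.66)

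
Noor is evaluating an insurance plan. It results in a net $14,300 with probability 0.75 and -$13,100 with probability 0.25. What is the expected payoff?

$7,450

EV = 0.75 × 14300 + 0.25 × (-13100) = 10725 − 3275 = 7450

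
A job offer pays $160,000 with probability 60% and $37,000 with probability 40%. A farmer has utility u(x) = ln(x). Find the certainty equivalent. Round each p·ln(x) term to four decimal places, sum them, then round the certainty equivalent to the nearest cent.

E[u] = 0.6·ln(160000) + 0.4·ln(37000) = 7.1898 + 4.2075 = 11.3973
CE = e^11.3973 ≈ 89080.88

$89,080.88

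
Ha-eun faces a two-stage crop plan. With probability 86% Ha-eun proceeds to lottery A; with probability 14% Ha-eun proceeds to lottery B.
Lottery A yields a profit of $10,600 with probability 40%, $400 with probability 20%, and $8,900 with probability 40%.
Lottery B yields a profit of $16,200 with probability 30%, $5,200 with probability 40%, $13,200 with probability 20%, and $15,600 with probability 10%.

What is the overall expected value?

$8,336.40

EV(A) = 0.4 × 10600 + 0.2 × 400 + 0.4 × 8900 = 4240 + 80 + 3560 = 7880
EV(B) = 0.3 × 16200 + 0.4 × 5200 + 0.2 × 13200 + 0.1 × 15600 = 4860 + 2080 + 2640 + 1560 = 11140
Overall = 0.86 × 7880 + 0.14 × 11140 = 6776.8 + 1559.6 = 8336.4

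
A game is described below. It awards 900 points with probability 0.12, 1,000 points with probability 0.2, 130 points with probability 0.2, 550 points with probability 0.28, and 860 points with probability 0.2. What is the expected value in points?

EV = 0.12 × 900 + 0.2 × 1000 + 0.2 × 130 + 0.28 × 550 + 0.2 × 860 = 108 + 200 + 26 + 154 + 172 = 660

660 points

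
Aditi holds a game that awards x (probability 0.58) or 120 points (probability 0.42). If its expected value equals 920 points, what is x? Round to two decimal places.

x = 1499.31 points

0.58·x + 0.42·120 = 920
0.58·x = 920 − 50.4 = 869.6
x = 869.6 / 0.58 = 1499.3103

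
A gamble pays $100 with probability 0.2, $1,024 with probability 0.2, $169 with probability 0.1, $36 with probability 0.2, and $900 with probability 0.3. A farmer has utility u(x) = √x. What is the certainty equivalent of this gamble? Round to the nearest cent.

E[u] = 0.2·√100 + 0.2·√1024 + 0.1·√169 + 0.2·√36 + 0.3·√900 = 0.2·10 + 0.2·32 + 0.1·13 + 0.2·6 + 0.3·30 = 19.9
CE = (19.9)² = 396.01

$396.01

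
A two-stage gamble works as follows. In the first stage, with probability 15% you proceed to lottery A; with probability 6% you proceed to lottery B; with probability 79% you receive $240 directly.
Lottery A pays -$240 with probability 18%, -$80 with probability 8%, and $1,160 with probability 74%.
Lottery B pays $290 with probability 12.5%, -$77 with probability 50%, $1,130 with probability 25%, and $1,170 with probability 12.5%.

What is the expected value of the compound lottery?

$336.51

EV(A) = 0.18 × (-240) + 0.08 × (-80) + 0.74 × 1160 = -43.2 − 6.4 + 858.4 = 808.8
EV(B) = 0.125 × 290 + 0.5 × (-77) + 0.25 × 1130 + 0.125 × 1170 = 36.25 − 38.5 + 282.5 + 146.25 = 426.5
Branch C: 240 (certain)
Overall = 0.15 × 808.8 + 0.06 × 426.5 + 0.79 × 240 = 121.32 + 25.59 + 189.6 = 336.51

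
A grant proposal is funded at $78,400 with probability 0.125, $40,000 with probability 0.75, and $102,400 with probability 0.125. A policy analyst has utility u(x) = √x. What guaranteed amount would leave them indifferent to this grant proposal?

E[u] = 0.125·√78400 + 0.75·√40000 + 0.125·√102400 = 0.125·280 + 0.75·200 + 0.125·320 = 225
CE = (225)² = 50625

$50,625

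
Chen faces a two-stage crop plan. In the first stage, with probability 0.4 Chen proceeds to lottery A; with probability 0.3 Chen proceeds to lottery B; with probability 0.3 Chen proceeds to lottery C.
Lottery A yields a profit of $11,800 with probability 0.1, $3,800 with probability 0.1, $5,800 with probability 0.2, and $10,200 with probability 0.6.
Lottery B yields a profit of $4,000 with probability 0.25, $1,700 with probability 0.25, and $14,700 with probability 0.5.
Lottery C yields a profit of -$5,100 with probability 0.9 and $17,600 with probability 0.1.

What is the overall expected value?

$5,319.50

EV(A) = 0.1 × 11800 + 0.1 × 3800 + 0.2 × 5800 + 0.6 × 10200 = 1180 + 380 + 1160 + 6120 = 8840
EV(B) = 0.25 × 4000 + 0.25 × 1700 + 0.5 × 14700 = 1000 + 425 + 7350 = 8775
EV(C) = 0.9 × (-5100) + 0.1 × 17600 = -4590 + 1760 = -2830
Overall = 0.4 × 8840 + 0.3 × 8775 + 0.3 × (-2830) = 3536 + 2632.5 − 849 = 5319.5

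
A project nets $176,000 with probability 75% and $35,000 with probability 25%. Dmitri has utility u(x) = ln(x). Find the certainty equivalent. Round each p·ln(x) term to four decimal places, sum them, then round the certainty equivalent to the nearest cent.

E[u] = 0.75·ln(176000) + 0.25·ln(35000) = 9.0587 + 2.6158 = 11.6745
CE = e^11.6745 ≈ 117536.01

$117,536.01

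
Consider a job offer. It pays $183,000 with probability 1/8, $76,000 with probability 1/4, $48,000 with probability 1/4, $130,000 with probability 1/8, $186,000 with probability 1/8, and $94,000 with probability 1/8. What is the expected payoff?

EV = 1/8 × 183000 + 1/4 × 76000 + 1/4 × 48000 + 1/8 × 130000 + 1/8 × 186000 + 1/8 × 94000 = 22875 + 19000 + 12000 + 16250 + 23250 + 11750 = 105125

$105,125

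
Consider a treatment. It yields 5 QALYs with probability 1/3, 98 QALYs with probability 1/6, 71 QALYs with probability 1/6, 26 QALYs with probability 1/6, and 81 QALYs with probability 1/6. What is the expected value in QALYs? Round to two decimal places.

EV = 1/3 × 5 + 1/6 × 98 + 1/6 × 71 + 1/6 × 26 + 1/6 × 81 = 1.6667 + 16.3333 + 11.8333 + 4.3333 + 13.5 = 47.6667

47.67 QALYs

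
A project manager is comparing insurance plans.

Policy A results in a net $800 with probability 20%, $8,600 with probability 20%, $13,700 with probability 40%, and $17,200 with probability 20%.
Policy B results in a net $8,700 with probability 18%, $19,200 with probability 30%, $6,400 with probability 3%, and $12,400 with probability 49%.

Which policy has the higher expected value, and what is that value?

Policy B ($13,594)

Policy A = 0.2 × 800 + 0.2 × 8600 + 0.4 × 13700 + 0.2 × 17200 = 160 + 1720 + 5480 + 3440 = 10800
Policy B = 0.18 × 8700 + 0.3 × 19200 + 0.03 × 6400 + 0.49 × 12400 = 1566 + 5760 + 192 + 6076 = 13594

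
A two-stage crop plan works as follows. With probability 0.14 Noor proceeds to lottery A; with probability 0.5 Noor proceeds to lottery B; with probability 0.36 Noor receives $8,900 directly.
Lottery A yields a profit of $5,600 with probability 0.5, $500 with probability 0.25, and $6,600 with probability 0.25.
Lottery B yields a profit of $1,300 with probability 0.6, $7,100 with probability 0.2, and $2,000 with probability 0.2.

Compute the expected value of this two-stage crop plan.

$5,144.50

EV(A) = 0.5 × 5600 + 0.25 × 500 + 0.25 × 6600 = 2800 + 125 + 1650 = 4575
EV(B) = 0.6 × 1300 + 0.2 × 7100 + 0.2 × 2000 = 780 + 1420 + 400 = 2600
Branch C: 8900 (certain)
Overall = 0.14 × 4575 + 0.5 × 2600 + 0.36 × 8900 = 640.5 + 1300 + 3204 = 5144.5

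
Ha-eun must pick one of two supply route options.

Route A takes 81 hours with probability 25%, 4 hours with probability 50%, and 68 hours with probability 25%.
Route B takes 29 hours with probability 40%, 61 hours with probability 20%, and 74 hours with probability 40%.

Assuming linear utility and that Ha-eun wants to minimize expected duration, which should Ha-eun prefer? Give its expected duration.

Route A (39.25 hours)

Route A = 0.25 × 81 + 0.5 × 4 + 0.25 × 68 = 20.25 + 2 + 17 = 39.25
Route B = 0.4 × 29 + 0.2 × 61 + 0.4 × 74 = 11.6 + 12.2 + 29.6 = 53.4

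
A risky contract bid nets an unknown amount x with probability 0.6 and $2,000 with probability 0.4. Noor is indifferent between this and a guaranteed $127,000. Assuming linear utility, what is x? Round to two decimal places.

0.6·x + 0.4·2000 = 127000
0.6·x = 127000 − 800 = 126200
x = 126200 / 0.6 = 210333.3333

x = $210,333.33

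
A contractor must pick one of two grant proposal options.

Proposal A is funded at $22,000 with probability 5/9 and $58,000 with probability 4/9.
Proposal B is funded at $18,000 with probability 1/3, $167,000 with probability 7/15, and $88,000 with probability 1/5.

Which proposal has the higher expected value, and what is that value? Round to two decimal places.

Proposal A = 5/9 × 22000 + 4/9 × 58000 = 12222.2222 + 25777.7778 = 38000
Proposal B = 1/3 × 18000 + 7/15 × 167000 + 1/5 × 88000 = 6000 + 77933.3333 + 17600 = 101533.3333

Proposal B ($101,533.33)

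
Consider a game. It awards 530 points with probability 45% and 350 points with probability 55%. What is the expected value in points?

431 points

EV = 0.45 × 530 + 0.55 × 350 = 238.5 + 192.5 = 431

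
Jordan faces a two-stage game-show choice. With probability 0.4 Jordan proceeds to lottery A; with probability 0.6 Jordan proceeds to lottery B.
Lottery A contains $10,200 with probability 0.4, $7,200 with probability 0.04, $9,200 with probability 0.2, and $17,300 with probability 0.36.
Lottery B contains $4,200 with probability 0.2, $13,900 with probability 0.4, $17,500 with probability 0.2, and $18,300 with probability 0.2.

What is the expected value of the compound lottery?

$13,110.40

EV(A) = 0.4 × 10200 + 0.04 × 7200 + 0.2 × 9200 + 0.36 × 17300 = 4080 + 288 + 1840 + 6228 = 12436
EV(B) = 0.2 × 4200 + 0.4 × 13900 + 0.2 × 17500 + 0.2 × 18300 = 840 + 5560 + 3500 + 3660 = 13560
Overall = 0.4 × 12436 + 0.6 × 13560 = 4974.4 + 8136 = 13110.4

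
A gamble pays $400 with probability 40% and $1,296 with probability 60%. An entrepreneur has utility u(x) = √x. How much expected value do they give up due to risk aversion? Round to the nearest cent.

$61.44

E[u] = 0.4·√400 + 0.6·√1296 = 0.4·20 + 0.6·36 = 29.6
CE = (29.6)² = 876.16
Risk premium = EV − CE = 937.6 − 876.16 = 61.44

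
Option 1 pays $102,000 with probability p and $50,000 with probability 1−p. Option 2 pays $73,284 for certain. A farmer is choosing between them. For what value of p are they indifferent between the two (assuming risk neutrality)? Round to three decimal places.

p = 0.448

p·102000 + (1−p)·50000 = 73284
52000p + 50000 = 73284
p = (73284 − 50000) / 52000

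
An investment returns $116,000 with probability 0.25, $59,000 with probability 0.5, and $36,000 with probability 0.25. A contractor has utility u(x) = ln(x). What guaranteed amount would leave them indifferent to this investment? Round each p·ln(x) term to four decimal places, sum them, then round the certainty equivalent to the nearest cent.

E[u] = 0.25·ln(116000) + 0.5·ln(59000) + 0.25·ln(36000) = 2.9153 + 5.4926 + 2.6228 = 11.0307
CE = e^11.0307 ≈ 61740.78

$61,740.78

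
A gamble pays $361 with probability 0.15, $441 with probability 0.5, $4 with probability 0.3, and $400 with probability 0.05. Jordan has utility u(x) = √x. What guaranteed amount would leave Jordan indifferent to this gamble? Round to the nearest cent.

$223.50

E[u] = 0.15·√361 + 0.5·√441 + 0.3·√4 + 0.05·√400 = 0.15·19 + 0.5·21 + 0.3·2 + 0.05·20 = 14.95
CE = (14.95)² = 223.5025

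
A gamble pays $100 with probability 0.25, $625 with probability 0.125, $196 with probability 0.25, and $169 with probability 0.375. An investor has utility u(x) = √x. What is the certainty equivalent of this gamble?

E[u] = 0.25·√100 + 0.125·√625 + 0.25·√196 + 0.375·√169 = 0.25·10 + 0.125·25 + 0.25·14 + 0.375·13 = 14
CE = (14)² = 196

$196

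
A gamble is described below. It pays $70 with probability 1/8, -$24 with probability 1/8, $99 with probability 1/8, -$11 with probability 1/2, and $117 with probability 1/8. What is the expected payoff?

$27.25

EV = 1/8 × 70 + 1/8 × (-24) + 1/8 × 99 + 1/2 × (-11) + 1/8 × 117 = 8.75 − 3 + 12.375 − 5.5 + 14.625 = 27.25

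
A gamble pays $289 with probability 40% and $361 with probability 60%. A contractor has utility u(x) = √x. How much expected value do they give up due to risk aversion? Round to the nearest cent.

E[u] = 0.4·√289 + 0.6·√361 = 0.4·17 + 0.6·19 = 18.2
CE = (18.2)² = 331.24
Risk premium = EV − CE = 332.2 − 331.24 = 0.96

$0.96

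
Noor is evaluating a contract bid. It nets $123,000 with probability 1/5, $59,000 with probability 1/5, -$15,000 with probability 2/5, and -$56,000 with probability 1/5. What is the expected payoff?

EV = 1/5 × 123000 + 1/5 × 59000 + 2/5 × (-15000) + 1/5 × (-56000) = 24600 + 11800 − 6000 − 11200 = 19200

$19,200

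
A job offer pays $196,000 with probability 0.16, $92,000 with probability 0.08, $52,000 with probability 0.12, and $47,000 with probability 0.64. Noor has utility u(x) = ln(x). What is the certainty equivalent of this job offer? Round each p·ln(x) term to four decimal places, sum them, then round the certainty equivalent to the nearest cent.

$63,088.89

E[u] = 0.16·ln(196000) + 0.08·ln(92000) + 0.12·ln(52000) + 0.64·ln(47000) = 1.9497 + 0.9144 + 1.3031 + 6.8851 = 11.0523
CE = e^11.0523 ≈ 63088.89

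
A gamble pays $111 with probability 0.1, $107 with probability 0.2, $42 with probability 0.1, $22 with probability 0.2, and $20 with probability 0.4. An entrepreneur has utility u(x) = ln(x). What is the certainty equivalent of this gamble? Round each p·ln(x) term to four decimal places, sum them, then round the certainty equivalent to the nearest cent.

$36.45

E[u] = 0.1·ln(111) + 0.2·ln(107) + 0.1·ln(42) + 0.2·ln(22) + 0.4·ln(20) = 0.4710 + 0.9346 + 0.3738 + 0.6182 + 1.1983 = 3.5959
CE = e^3.5959 ≈ 36.45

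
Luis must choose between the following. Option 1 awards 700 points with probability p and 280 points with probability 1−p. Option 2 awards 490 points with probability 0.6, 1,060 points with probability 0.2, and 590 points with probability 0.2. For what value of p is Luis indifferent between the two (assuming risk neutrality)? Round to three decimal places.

EV(Option 2) = 0.6 × 490 + 0.2 × 1060 + 0.2 × 590 = 294 + 212 + 118 = 624
p·700 + (1−p)·280 = 624
420p + 280 = 624
p = (624 − 280) / 420

p = 0.819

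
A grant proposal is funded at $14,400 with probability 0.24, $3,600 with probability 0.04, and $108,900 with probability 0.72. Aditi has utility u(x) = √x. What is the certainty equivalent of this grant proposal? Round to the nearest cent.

$72,253.44

E[u] = 0.24·√14400 + 0.04·√3600 + 0.72·√108900 = 0.24·120 + 0.04·60 + 0.72·330 = 268.8
CE = (268.8)² = 72253.44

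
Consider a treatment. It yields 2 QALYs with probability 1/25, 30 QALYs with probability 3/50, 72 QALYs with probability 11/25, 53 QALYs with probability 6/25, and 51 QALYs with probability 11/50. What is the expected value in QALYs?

EV = 1/25 × 2 + 3/50 × 30 + 11/25 × 72 + 6/25 × 53 + 11/50 × 51 = 0.08 + 1.8 + 31.68 + 12.72 + 11.22 = 57.5

57.5 QALYs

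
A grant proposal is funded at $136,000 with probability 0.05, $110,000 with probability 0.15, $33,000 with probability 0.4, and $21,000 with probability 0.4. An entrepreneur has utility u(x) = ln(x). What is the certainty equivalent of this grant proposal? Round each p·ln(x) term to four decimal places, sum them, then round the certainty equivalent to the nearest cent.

$35,411.79

E[u] = 0.05·ln(136000) + 0.15·ln(110000) + 0.4·ln(33000) + 0.4·ln(21000) = 0.5910 + 1.7412 + 4.1617 + 3.9809 = 10.4748
CE = e^10.4748 ≈ 35411.79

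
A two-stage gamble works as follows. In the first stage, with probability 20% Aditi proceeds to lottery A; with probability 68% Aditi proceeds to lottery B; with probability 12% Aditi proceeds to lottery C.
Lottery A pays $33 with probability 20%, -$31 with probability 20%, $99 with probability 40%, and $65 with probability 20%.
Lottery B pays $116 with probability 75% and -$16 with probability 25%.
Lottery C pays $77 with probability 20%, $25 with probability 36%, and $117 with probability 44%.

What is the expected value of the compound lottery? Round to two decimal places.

EV(A) = 0.2 × 33 + 0.2 × (-31) + 0.4 × 99 + 0.2 × 65 = 6.6 − 6.2 + 39.6 + 13 = 53
EV(B) = 0.75 × 116 + 0.25 × (-16) = 87 − 4 = 83
EV(C) = 0.2 × 77 + 0.36 × 25 + 0.44 × 117 = 15.4 + 9 + 51.48 = 75.88
Overall = 0.2 × 53 + 0.68 × 83 + 0.12 × 75.88 = 10.6 + 56.44 + 9.1056 = 76.1456

$76.15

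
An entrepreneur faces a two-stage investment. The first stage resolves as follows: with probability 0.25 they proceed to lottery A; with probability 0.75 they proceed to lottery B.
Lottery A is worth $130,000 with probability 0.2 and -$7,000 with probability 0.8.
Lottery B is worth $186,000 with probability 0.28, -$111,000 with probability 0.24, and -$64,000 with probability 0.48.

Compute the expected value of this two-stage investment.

$1,140

EV(A) = 0.2 × 130000 + 0.8 × (-7000) = 26000 − 5600 = 20400
EV(B) = 0.28 × 186000 + 0.24 × (-111000) + 0.48 × (-64000) = 52080 − 26640 − 30720 = -5280
Overall = 0.25 × 20400 + 0.75 × (-5280) = 5100 − 3960 = 1140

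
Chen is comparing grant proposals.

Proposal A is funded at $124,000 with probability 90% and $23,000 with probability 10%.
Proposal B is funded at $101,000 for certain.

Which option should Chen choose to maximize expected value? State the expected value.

Proposal A = 0.9 × 124000 + 0.1 × 23000 = 111600 + 2300 = 113900
Proposal B: 101000 (certain)

Proposal A ($113,900)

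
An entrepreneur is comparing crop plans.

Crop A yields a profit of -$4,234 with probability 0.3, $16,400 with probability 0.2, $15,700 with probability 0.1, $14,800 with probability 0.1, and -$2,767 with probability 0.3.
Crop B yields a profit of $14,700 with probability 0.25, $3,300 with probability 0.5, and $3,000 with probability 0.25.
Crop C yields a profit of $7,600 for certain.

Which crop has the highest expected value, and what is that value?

Crop A = 0.3 × (-4234) + 0.2 × 16400 + 0.1 × 15700 + 0.1 × 14800 + 0.3 × (-2767) = -1270.2 + 3280 + 1570 + 1480 − 830.1 = 4229.7
Crop B = 0.25 × 14700 + 0.5 × 3300 + 0.25 × 3000 = 3675 + 1650 + 750 = 6075
Crop C: 7600 (certain)

Crop C ($7,600)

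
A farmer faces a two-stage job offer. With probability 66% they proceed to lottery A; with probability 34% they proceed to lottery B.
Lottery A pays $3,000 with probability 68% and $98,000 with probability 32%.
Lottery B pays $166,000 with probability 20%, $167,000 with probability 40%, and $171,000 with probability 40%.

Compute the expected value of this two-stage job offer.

EV(A) = 0.68 × 3000 + 0.32 × 98000 = 2040 + 31360 = 33400
EV(B) = 0.2 × 166000 + 0.4 × 167000 + 0.4 × 171000 = 33200 + 66800 + 68400 = 168400
Overall = 0.66 × 33400 + 0.34 × 168400 = 22044 + 57256 = 79300

$79,300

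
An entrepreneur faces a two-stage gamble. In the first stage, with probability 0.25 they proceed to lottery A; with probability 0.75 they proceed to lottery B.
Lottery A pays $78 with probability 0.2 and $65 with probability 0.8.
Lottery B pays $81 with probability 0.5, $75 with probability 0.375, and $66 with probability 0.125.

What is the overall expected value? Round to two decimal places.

$74.56

EV(A) = 0.2 × 78 + 0.8 × 65 = 15.6 + 52 = 67.6
EV(B) = 0.5 × 81 + 0.375 × 75 + 0.125 × 66 = 40.5 + 28.125 + 8.25 = 76.875
Overall = 0.25 × 67.6 + 0.75 × 76.875 = 16.9 + 57.65625 = 74.55625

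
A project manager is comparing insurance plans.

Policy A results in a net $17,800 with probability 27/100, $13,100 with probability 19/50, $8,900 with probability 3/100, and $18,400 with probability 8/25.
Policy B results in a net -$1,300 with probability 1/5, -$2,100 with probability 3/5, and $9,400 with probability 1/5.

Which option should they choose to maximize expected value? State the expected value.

Policy A ($15,939)

Policy A = 27/100 × 17800 + 19/50 × 13100 + 3/100 × 8900 + 8/25 × 18400 = 4806 + 4978 + 267 + 5888 = 15939
Policy B = 1/5 × (-1300) + 3/5 × (-2100) + 1/5 × 9400 = -260 − 1260 + 1880 = 360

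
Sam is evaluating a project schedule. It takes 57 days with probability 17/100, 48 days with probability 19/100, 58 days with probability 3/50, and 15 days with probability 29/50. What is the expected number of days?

EV = 17/100 × 57 + 19/100 × 48 + 3/50 × 58 + 29/50 × 15 = 9.69 + 9.12 + 3.48 + 8.7 = 30.99

30.99 days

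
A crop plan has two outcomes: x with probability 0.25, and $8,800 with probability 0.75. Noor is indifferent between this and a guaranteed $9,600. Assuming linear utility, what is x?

x = $12,000

0.25·x + 0.75·8800 = 9600
0.25·x = 9600 − 6600 = 3000
x = 3000 / 0.25 = 12000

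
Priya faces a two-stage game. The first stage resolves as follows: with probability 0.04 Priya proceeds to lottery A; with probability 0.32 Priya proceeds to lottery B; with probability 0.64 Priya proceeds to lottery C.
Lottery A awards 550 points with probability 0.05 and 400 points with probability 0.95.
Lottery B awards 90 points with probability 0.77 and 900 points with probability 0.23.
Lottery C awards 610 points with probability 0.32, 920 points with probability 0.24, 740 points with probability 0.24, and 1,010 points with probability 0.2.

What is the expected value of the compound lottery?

613.9 points

EV(A) = 0.05 × 550 + 0.95 × 400 = 27.5 + 380 = 407.5
EV(B) = 0.77 × 90 + 0.23 × 900 = 69.3 + 207 = 276.3
EV(C) = 0.32 × 610 + 0.24 × 920 + 0.24 × 740 + 0.2 × 1010 = 195.2 + 220.8 + 177.6 + 202 = 795.6
Overall = 0.04 × 407.5 + 0.32 × 276.3 + 0.64 × 795.6 = 16.3 + 88.416 + 509.184 = 613.9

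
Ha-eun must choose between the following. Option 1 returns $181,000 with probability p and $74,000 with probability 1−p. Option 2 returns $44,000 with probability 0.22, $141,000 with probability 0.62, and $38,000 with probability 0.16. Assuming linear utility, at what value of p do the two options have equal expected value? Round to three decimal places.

p = 0.273

EV(Option 2) = 0.22 × 44000 + 0.62 × 141000 + 0.16 × 38000 = 9680 + 87420 + 6080 = 103180
p·181000 + (1−p)·74000 = 103180
107000p + 74000 = 103180
p = (103180 − 74000) / 107000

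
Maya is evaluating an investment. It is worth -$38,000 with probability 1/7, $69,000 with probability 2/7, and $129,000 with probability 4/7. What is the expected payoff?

$88,000

EV = 1/7 × (-38000) + 2/7 × 69000 + 4/7 × 129000 = -5428.5714 + 19714.2857 + 73714.2857 = 88000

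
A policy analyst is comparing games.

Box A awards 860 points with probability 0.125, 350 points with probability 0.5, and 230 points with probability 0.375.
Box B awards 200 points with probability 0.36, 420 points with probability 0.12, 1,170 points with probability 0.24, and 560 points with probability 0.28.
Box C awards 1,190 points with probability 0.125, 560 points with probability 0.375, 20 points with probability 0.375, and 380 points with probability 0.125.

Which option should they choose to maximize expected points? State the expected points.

Box B (560 points)

Box A = 0.125 × 860 + 0.5 × 350 + 0.375 × 230 = 107.5 + 175 + 86.25 = 368.75
Box B = 0.36 × 200 + 0.12 × 420 + 0.24 × 1170 + 0.28 × 560 = 72 + 50.4 + 280.8 + 156.8 = 560
Box C = 0.125 × 1190 + 0.375 × 560 + 0.375 × 20 + 0.125 × 380 = 148.75 + 210 + 7.5 + 47.5 = 413.75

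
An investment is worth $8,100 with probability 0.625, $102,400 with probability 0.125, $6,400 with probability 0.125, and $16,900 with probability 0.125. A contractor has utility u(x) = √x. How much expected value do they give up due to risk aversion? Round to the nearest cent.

E[u] = 0.625·√8100 + 0.125·√102400 + 0.125·√6400 + 0.125·√16900 = 0.625·90 + 0.125·320 + 0.125·80 + 0.125·130 = 122.5
CE = (122.5)² = 15006.25
Risk premium = EV − CE = 20775 − 15006.25 = 5768.75

$5,768.75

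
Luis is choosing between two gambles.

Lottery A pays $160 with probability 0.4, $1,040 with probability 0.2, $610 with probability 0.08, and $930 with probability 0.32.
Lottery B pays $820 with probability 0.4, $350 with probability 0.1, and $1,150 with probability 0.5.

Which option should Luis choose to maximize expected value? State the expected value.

Lottery A = 0.4 × 160 + 0.2 × 1040 + 0.08 × 610 + 0.32 × 930 = 64 + 208 + 48.8 + 297.6 = 618.4
Lottery B = 0.4 × 820 + 0.1 × 350 + 0.5 × 1150 = 328 + 35 + 575 = 938

Lottery B ($938)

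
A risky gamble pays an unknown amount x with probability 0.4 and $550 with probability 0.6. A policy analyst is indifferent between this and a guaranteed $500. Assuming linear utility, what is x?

0.4·x + 0.6·550 = 500
0.4·x = 500 − 330 = 170
x = 170 / 0.4 = 425

x = $425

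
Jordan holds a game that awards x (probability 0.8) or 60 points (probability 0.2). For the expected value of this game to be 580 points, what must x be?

x = 710 points

0.8·x + 0.2·60 = 580
0.8·x = 580 − 12 = 568
x = 568 / 0.8 = 710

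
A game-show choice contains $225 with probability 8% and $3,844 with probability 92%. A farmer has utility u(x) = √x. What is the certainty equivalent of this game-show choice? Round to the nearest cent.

E[u] = 0.08·√225 + 0.92·√3844 = 0.08·15 + 0.92·62 = 58.24
CE = (58.24)² = 3391.8976

$3,391.90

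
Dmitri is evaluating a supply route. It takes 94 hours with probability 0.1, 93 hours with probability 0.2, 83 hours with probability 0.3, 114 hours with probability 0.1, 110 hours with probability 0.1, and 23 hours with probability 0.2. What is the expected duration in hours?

79.9 hours

EV = 0.1 × 94 + 0.2 × 93 + 0.3 × 83 + 0.1 × 114 + 0.1 × 110 + 0.2 × 23 = 9.4 + 18.6 + 24.9 + 11.4 + 11 + 4.6 = 79.9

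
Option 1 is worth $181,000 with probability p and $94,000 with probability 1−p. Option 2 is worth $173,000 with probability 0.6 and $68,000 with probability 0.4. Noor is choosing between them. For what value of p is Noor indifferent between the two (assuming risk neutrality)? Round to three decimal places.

EV(Option 2) = 0.6 × 173000 + 0.4 × 68000 = 103800 + 27200 = 131000
p·181000 + (1−p)·94000 = 131000
87000p + 94000 = 131000
p = (131000 − 94000) / 87000

p = 0.425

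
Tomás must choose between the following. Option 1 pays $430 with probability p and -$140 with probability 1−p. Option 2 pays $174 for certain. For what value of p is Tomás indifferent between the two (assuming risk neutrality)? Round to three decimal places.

p = 0.551

p·430 + (1−p)·(-140) = 174
570p − 140 = 174
p = (174 + 140) / 570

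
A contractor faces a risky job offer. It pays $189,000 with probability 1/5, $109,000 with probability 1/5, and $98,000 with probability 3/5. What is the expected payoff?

EV = 1/5 × 189000 + 1/5 × 109000 + 3/5 × 98000 = 37800 + 21800 + 58800 = 118400

$118,400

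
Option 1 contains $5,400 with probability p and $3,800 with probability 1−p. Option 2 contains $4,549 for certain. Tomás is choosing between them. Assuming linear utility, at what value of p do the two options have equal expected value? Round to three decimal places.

p = 0.468

p·5400 + (1−p)·3800 = 4549
1600p + 3800 = 4549
p = (4549 − 3800) / 1600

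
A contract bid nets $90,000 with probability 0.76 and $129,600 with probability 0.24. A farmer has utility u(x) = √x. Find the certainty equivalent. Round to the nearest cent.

E[u] = 0.76·√90000 + 0.24·√129600 = 0.76·300 + 0.24·360 = 314.4
CE = (314.4)² = 98847.36

$98,847.36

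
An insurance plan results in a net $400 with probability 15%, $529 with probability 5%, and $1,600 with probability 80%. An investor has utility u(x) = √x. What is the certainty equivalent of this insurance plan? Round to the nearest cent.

E[u] = 0.15·√400 + 0.05·√529 + 0.8·√1600 = 0.15·20 + 0.05·23 + 0.8·40 = 36.15
CE = (36.15)² = 1306.8225

$1,306.82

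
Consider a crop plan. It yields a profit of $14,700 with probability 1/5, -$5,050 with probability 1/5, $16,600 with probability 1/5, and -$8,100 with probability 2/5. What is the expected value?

EV = 1/5 × 14700 + 1/5 × (-5050) + 1/5 × 16600 + 2/5 × (-8100) = 2940 − 1010 + 3320 − 3240 = 2010

$2,010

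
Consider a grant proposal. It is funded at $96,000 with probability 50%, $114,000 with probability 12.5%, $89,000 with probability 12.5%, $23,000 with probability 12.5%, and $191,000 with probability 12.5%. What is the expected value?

EV = 0.5 × 96000 + 0.125 × 114000 + 0.125 × 89000 + 0.125 × 23000 + 0.125 × 191000 = 48000 + 14250 + 11125 + 2875 + 23875 = 100125

$100,125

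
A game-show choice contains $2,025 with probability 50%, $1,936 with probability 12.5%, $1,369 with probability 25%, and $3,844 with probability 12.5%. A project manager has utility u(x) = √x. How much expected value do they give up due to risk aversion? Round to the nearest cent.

E[u] = 0.5·√2025 + 0.125·√1936 + 0.25·√1369 + 0.125·√3844 = 0.5·45 + 0.125·44 + 0.25·37 + 0.125·62 = 45
CE = (45)² = 2025
Risk premium = EV − CE = 2077.25 − 2025 = 52.25

$52.25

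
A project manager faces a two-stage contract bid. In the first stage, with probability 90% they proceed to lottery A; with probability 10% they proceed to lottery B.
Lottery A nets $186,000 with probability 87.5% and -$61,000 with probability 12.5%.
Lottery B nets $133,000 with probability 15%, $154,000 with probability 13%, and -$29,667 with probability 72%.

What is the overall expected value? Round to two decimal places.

EV(A) = 0.875 × 186000 + 0.125 × (-61000) = 162750 − 7625 = 155125
EV(B) = 0.15 × 133000 + 0.13 × 154000 + 0.72 × (-29667) = 19950 + 20020 − 21360.24 = 18609.76
Overall = 0.9 × 155125 + 0.1 × 18609.76 = 139612.5 + 1860.976 = 141473.476

$141,473.48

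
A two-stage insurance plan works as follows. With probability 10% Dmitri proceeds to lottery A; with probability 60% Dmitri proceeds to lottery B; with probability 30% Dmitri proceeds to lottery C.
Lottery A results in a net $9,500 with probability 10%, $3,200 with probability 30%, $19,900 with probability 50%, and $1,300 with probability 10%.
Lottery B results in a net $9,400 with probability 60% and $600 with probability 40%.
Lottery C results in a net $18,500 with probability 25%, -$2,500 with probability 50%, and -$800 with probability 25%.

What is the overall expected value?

$5,679.50

EV(A) = 0.1 × 9500 + 0.3 × 3200 + 0.5 × 19900 + 0.1 × 1300 = 950 + 960 + 9950 + 130 = 11990
EV(B) = 0.6 × 9400 + 0.4 × 600 = 5640 + 240 = 5880
EV(C) = 0.25 × 18500 + 0.5 × (-2500) + 0.25 × (-800) = 4625 − 1250 − 200 = 3175
Overall = 0.1 × 11990 + 0.6 × 5880 + 0.3 × 3175 = 1199 + 3528 + 952.5 = 5679.5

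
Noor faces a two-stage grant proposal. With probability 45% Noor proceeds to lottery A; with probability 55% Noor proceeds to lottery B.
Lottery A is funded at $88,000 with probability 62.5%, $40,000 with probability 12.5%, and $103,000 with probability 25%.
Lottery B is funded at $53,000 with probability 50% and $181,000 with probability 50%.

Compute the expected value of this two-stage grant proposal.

EV(A) = 0.625 × 88000 + 0.125 × 40000 + 0.25 × 103000 = 55000 + 5000 + 25750 = 85750
EV(B) = 0.5 × 53000 + 0.5 × 181000 = 26500 + 90500 = 117000
Overall = 0.45 × 85750 + 0.55 × 117000 = 38587.5 + 64350 = 102937.5

$102,937.50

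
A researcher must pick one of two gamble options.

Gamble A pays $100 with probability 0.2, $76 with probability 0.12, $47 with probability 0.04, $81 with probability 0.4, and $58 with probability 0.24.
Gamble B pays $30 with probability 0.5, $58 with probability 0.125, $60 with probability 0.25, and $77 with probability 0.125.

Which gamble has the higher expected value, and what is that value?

Gamble A = 0.2 × 100 + 0.12 × 76 + 0.04 × 47 + 0.4 × 81 + 0.24 × 58 = 20 + 9.12 + 1.88 + 32.4 + 13.92 = 77.32
Gamble B = 0.5 × 30 + 0.125 × 58 + 0.25 × 60 + 0.125 × 77 = 15 + 7.25 + 15 + 9.625 = 46.875

Gamble A ($77.32)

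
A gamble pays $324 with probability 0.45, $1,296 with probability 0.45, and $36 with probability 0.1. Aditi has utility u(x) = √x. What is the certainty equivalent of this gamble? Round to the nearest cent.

E[u] = 0.45·√324 + 0.45·√1296 + 0.1·√36 = 0.45·18 + 0.45·36 + 0.1·6 = 24.9
CE = (24.9)² = 620.01

$620.01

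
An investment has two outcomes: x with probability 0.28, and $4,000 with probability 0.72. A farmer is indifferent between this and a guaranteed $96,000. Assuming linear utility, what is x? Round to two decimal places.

0.28·x + 0.72·4000 = 96000
0.28·x = 96000 − 2880 = 93120
x = 93120 / 0.28 = 332571.4286

x = $332,571.43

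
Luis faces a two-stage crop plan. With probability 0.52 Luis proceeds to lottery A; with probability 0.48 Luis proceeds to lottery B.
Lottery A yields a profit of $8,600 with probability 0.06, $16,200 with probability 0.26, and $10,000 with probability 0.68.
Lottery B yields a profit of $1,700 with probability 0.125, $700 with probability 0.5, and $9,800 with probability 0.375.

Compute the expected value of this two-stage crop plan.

EV(A) = 0.06 × 8600 + 0.26 × 16200 + 0.68 × 10000 = 516 + 4212 + 6800 = 11528
EV(B) = 0.125 × 1700 + 0.5 × 700 + 0.375 × 9800 = 212.5 + 350 + 3675 = 4237.5
Overall = 0.52 × 11528 + 0.48 × 4237.5 = 5994.56 + 2034 = 8028.56

$8,028.56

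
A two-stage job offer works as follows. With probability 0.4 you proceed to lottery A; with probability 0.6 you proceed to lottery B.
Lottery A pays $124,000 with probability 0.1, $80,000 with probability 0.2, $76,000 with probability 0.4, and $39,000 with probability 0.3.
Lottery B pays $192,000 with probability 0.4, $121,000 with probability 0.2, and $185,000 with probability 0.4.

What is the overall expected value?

EV(A) = 0.1 × 124000 + 0.2 × 80000 + 0.4 × 76000 + 0.3 × 39000 = 12400 + 16000 + 30400 + 11700 = 70500
EV(B) = 0.4 × 192000 + 0.2 × 121000 + 0.4 × 185000 = 76800 + 24200 + 74000 = 175000
Overall = 0.4 × 70500 + 0.6 × 175000 = 28200 + 105000 = 133200

$133,200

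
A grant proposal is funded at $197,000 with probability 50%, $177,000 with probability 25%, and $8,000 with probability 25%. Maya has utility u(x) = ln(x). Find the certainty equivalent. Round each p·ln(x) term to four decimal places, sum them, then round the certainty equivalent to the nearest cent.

$86,103.04

E[u] = 0.5·ln(197000) + 0.25·ln(177000) + 0.25·ln(8000) = 6.0955 + 3.0210 + 2.2468 = 11.3633
CE = e^11.3633 ≈ 86103.04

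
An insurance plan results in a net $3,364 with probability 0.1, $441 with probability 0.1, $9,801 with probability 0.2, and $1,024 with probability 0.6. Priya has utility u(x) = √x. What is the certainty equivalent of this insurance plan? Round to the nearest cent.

E[u] = 0.1·√3364 + 0.1·√441 + 0.2·√9801 + 0.6·√1024 = 0.1·58 + 0.1·21 + 0.2·99 + 0.6·32 = 46.9
CE = (46.9)² = 2199.61

$2,199.61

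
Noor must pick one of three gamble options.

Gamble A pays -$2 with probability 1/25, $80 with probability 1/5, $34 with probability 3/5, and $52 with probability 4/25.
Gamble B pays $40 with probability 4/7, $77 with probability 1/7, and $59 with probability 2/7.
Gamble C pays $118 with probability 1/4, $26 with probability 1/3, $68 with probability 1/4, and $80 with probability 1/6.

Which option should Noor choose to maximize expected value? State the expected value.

Gamble A = 1/25 × (-2) + 1/5 × 80 + 3/5 × 34 + 4/25 × 52 = -0.08 + 16 + 20.4 + 8.32 = 44.64
Gamble B = 4/7 × 40 + 1/7 × 77 + 2/7 × 59 = 22.8571 + 11 + 16.8571 = 50.7143
Gamble C = 1/4 × 118 + 1/3 × 26 + 1/4 × 68 + 1/6 × 80 = 29.5 + 8.6667 + 17 + 13.3333 = 68.5

Gamble C ($68.50)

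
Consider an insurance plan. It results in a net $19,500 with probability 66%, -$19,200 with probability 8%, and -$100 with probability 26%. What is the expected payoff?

EV = 0.66 × 19500 + 0.08 × (-19200) + 0.26 × (-100) = 12870 − 1536 − 26 = 11308

$11,308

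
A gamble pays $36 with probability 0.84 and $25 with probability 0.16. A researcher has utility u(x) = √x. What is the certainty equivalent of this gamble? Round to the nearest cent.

E[u] = 0.84·√36 + 0.16·√25 = 0.84·6 + 0.16·5 = 5.84
CE = (5.84)² = 34.1056

$34.11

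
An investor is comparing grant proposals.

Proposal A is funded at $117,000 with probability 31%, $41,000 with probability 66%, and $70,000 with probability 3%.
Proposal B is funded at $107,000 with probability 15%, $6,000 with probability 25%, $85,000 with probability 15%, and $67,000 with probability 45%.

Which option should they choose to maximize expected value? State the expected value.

Proposal A ($65,430)

Proposal A = 0.31 × 117000 + 0.66 × 41000 + 0.03 × 70000 = 36270 + 27060 + 2100 = 65430
Proposal B = 0.15 × 107000 + 0.25 × 6000 + 0.15 × 85000 + 0.45 × 67000 = 16050 + 1500 + 12750 + 30150 = 60450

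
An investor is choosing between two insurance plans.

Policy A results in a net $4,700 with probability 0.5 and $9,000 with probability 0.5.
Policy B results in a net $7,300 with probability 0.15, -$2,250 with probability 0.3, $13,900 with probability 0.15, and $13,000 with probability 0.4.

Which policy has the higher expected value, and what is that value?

Policy B ($7,705)

Policy A = 0.5 × 4700 + 0.5 × 9000 = 2350 + 4500 = 6850
Policy B = 0.15 × 7300 + 0.3 × (-2250) + 0.15 × 13900 + 0.4 × 13000 = 1095 − 675 + 2085 + 5200 = 7705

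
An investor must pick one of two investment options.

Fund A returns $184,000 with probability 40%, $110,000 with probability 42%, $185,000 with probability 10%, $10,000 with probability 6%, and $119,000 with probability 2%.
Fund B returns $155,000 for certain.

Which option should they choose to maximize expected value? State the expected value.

Fund B ($155,000)

Fund A = 0.4 × 184000 + 0.42 × 110000 + 0.1 × 185000 + 0.06 × 10000 + 0.02 × 119000 = 73600 + 46200 + 18500 + 600 + 2380 = 141280
Fund B: 155000 (certain)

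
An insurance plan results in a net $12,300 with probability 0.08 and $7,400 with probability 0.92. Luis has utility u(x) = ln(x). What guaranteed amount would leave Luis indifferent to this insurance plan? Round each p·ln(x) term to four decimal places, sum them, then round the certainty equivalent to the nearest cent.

E[u] = 0.08·ln(12300) + 0.92·ln(7400) = 0.7534 + 8.1965 = 8.9499
CE = e^8.9499 ≈ 7707.12

$7,707.12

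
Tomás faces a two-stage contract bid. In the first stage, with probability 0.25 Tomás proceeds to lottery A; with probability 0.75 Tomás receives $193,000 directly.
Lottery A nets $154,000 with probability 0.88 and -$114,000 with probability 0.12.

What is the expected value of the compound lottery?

$175,210

EV(A) = 0.88 × 154000 + 0.12 × (-114000) = 135520 − 13680 = 121840
Branch B: 193000 (certain)
Overall = 0.25 × 121840 + 0.75 × 193000 = 30460 + 144750 = 175210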